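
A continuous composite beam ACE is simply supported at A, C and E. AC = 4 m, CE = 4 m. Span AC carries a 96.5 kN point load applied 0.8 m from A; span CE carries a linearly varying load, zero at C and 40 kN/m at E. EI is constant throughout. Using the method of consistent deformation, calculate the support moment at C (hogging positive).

M_C = 37.19 kN·m

Release continuity at C by inserting a hinge; the redundant is the internal moment M_C. The primary structure is two simply-supported spans AC and CE.
Discontinuity in slope at C on the released structure — sum the simple-span end rotations:
  span AC: point load 96.5 at a = 0.8: Pab(L + a)/(6LEI) = 49.41/EI
  span CE: triangular load, peak 40: 7w₀L³/(360EI) = 49.78/EI
  relative rotation θ_0 = (49.41 + 49.78)/EI = 99.19/EI
A unit hogging moment at C produces rotation L₁/(3EI) + L₂/(3EI) = 2.667/EI.
Compatibility: M_C·(L₁+L₂)/(3EI) = θ_0, giving M_C = 37.19 kN·m (hogging).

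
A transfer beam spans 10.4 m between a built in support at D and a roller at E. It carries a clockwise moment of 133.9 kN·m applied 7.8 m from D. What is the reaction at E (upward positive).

Take the reaction at E as the redundant and release it; the primary structure is a cantilever fixed at D.
Downward deflection at the released point E due to the loads:
  clockwise couple 133.9 at a = 7.8: M₀a(2L − a)/(2EI) = 6789/EI
Flexibility coefficient — unit upward force at E: δ_{EE} = L³/(3EI) = 375/EI.
The prop prevents deflection at E: R_E = δ_0/δ_{EE} = 6789/375 = 18.11 kN.

R_E = 18.11 kN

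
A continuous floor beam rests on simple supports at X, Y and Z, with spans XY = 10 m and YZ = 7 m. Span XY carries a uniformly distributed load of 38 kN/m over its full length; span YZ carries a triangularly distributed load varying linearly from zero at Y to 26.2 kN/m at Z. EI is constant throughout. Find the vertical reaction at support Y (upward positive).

Take M_Y as the redundant. Released structure: two simple spans XY and YZ with a hinge at Y.
End slopes at the hinge Y, treating each span as simply supported:
  span XY: UDL 38: wL³/(24EI) = 1583/EI
  span YZ: triangular load, peak 26.2: 7w₀L³/(360EI) = 174.7/EI
  relative rotation θ_0 = (1583 + 174.7)/EI = 1758/EI
A unit hogging moment at Y produces rotation L₁/(3EI) + L₂/(3EI) = 5.667/EI.
Slope continuity at Y: θ_0 = M_Y·5.667/EI, so M_Y = 1758/5.667 = 310.2 kN·m (hogging).
Span XY, ΣM about X with M_Y applied at Y: R_Y^{XY}·10 = 1900 + 310.2, so R_Y^{XY} = 221 kN and R_X = 380 − 221 = 159 kN.
Span YZ, ΣM about Z: R_Y^{YZ}·7 = 214 + 310.2, so R_Y^{YZ} = 74.89 kN and R_Z = 91.7 − 74.89 = 16.81 kN.
R_Y = 221 + 74.89 = 295.9 kN.

R_Y = 295.9 kN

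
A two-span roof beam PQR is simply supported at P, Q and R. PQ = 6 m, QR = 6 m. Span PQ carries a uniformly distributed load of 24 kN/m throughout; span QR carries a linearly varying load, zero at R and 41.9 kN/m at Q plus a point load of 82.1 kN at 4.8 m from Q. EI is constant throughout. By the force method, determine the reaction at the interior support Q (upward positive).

Release continuity at Q by inserting a hinge; the redundant is the internal moment M_Q. The primary structure is two simply-supported spans PQ and QR.
Rotations at Q on the released spans (each span's end-slope, ×1/EI):
  span PQ: UDL 24: wL³/(24EI) = 216/EI
  span QR: triangular load, peak 41.9: w₀L³/(45EI) = 201.1/EI
  span QR: point load 82.1 at a = 4.8: Pab(L + b)/(6LEI) = 94.58/EI
  relative rotation θ_0 = (216 + 295.7)/EI = 511.7/EI
A unit hogging moment at Q produces rotation L₁/(3EI) + L₂/(3EI) = 4/EI.
Slope continuity at Q: θ_0 = M_Q·4/EI, so M_Q = 511.7/4 = 127.9 kN·m (hogging).
Span PQ, ΣM about P with M_Q applied at Q: R_Q^{PQ}·6 = 432 + 127.9, so R_Q^{PQ} = 93.32 kN and R_P = 144 − 93.32 = 50.68 kN.
Span QR, ΣM about R: R_Q^{QR}·6 = 601.3 + 127.9, so R_Q^{QR} = 121.5 kN and R_R = 207.8 − 121.5 = 86.26 kN.
R_Q = 93.32 + 121.5 = 214.9 kN.

R_Q = 214.9 kN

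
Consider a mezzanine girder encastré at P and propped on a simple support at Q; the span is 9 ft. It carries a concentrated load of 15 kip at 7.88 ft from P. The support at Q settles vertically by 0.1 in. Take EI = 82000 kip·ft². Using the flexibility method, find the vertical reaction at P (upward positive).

Choose R_Q as the redundant. The primary structure is the cantilever fixed at P.
Deflection at Q on the released cantilever, summing each load's contribution:
  point load 15 at a = 7.88: Pa²(3L − a)/(6EI) = 2968/EI
Flexibility coefficient — unit upward force at Q: δ_{QQ} = L³/(3EI) = 243/EI.
With EI = 82000 kip·ft²: δ_0 = 0.036196 ft and δ_{QQ} = 0.002963 ft/kip.
Compatibility — the beam at Q must follow the support down by 0.008333 ft: δ_0 − R_Q·δ_{QQ} = 0.008333, so R_Q = (0.036196 − 0.008333)/0.002963 = 9.402 kip.
Vertical equilibrium: R_P = ΣP − R_Q = 15 − 9.402 = 5.598 kip.

R_P = 5.598 kip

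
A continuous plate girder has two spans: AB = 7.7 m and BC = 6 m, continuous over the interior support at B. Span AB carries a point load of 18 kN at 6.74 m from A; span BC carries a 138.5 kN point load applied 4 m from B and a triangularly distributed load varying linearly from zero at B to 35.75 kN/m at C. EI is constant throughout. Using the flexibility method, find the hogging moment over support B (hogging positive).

M_B = 94.77 kN·m

Take M_B as the redundant. Released structure: two simple spans AB and BC with a hinge at B.
Discontinuity in slope at B on the released structure — sum the simple-span end rotations:
  span AB: point load 18 at a = 6.74: Pab(L + a)/(6LEI) = 36.4/EI
  span BC: point load 138.5 at a = 4: Pab(L + b)/(6LEI) = 246.2/EI
  span BC: triangular load, peak 35.75: 7w₀L³/(360EI) = 150.2/EI
  relative rotation θ_0 = (36.4 + 396.4)/EI = 432.8/EI
A unit hogging moment at B produces rotation L₁/(3EI) + L₂/(3EI) = 4.567/EI.
Compatibility: M_B·(L₁+L₂)/(3EI) = θ_0, giving M_B = 94.77 kN·m (hogging).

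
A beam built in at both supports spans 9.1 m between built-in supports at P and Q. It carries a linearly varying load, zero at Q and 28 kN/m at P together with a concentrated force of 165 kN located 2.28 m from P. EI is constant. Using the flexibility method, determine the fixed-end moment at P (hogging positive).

Take the two fixed-end moments M_P, M_Q as redundants; the released structure is the simple span PQ.
Simple-span end rotations at P and Q under the given loads:
  at P: triangular load, peak 28: w₀L³/(45EI) = 468.9/EI
  at Q: triangular load, peak 28: 7w₀L³/(360EI) = 410.3/EI
  at P: point load 165 at a = 2.28: Pab(L + b)/(6LEI) = 748.1/EI
  at Q: point load 165 at a = 2.28: Pab(L + a)/(6LEI) = 534.8/EI
  θ_P0 = 1217/EI,  θ_Q0 = 945/EI
Flexibility coefficients: a unit moment at one end gives L/(3EI) there and L/(6EI) at the far end, so f₁₁ = f₂₂ = 3.033/EI and f₁₂ = f₂₁ = 1.517/EI.
Compatibility — zero rotation at each built-in end:
  3.033 M_P + 1.517 M_Q = 1217
  1.517 M_P + 3.033 M_Q = 945
Solving the pair gives M_P = 327.2 kN·m and M_Q = 147.9 kN·m (hogging).

M_P = 327.2 kN·m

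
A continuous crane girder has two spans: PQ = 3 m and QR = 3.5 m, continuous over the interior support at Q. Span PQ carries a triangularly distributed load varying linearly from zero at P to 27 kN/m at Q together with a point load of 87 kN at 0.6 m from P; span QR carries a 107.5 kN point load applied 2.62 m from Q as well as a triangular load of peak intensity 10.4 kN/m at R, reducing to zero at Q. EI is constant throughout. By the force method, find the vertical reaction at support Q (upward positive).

Take M_Q as the redundant. Released structure: two simple spans PQ and QR with a hinge at Q.
Rotations at Q on the released spans (each span's end-slope, ×1/EI):
  span PQ: triangular load, peak 27: w₀L³/(45EI) = 16.2/EI
  span PQ: point load 87 at a = 0.6: Pab(L + a)/(6LEI) = 25.06/EI
  span QR: point load 107.5 at a = 2.62: Pab(L + b)/(6LEI) = 51.69/EI
  span QR: triangular load, peak 10.4: 7w₀L³/(360EI) = 8.67/EI
  relative rotation θ_0 = (41.26 + 60.37)/EI = 101.6/EI
A unit hogging moment at Q produces rotation L₁/(3EI) + L₂/(3EI) = 2.167/EI.
Slope continuity at Q: θ_0 = M_Q·2.167/EI, so M_Q = 101.6/2.167 = 46.9 kN·m (hogging).
Span PQ, ΣM about P with M_Q applied at Q: R_Q^{PQ}·3 = 133.2 + 46.9, so R_Q^{PQ} = 60.03 kN and R_P = 127.5 − 60.03 = 67.47 kN.
Span QR, ΣM about R: R_Q^{QR}·3.5 = 115.8 + 46.9, so R_Q^{QR} = 46.5 kN and R_R = 125.7 − 46.5 = 79.2 kN.
R_Q = 60.03 + 46.5 = 106.5 kN.

R_Q = 106.5 kN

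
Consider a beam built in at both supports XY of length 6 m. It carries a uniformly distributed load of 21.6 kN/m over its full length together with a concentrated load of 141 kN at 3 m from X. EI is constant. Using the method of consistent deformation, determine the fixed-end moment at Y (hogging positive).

M_Y = 170.6 kN·m

Release both end moments; the primary structure is a simply-supported span XY with redundants M_X and M_Y.
End rotations of the released simple span under the applied load (×1/EI):
  at X: UDL 21.6: wL³/(24EI) = 194.4/EI
  at Y: UDL 21.6: wL³/(24EI) = 194.4/EI
  at X: point load 141 at a = 3: Pab(L + b)/(6LEI) = 317.2/EI
  at Y: point load 141 at a = 3: Pab(L + a)/(6LEI) = 317.2/EI
  θ_X0 = 511.6/EI,  θ_Y0 = 511.6/EI
Flexibility coefficients: a unit moment at one end gives L/(3EI) there and L/(6EI) at the far end, so f₁₁ = f₂₂ = 2/EI and f₁₂ = f₂₁ = 1/EI.
Compatibility — zero rotation at each built-in end:
  2 M_X + 1 M_Y = 511.6
  1 M_X + 2 M_Y = 511.6
Solving the pair gives M_X = 170.6 kN·m and M_Y = 170.6 kN·m (hogging).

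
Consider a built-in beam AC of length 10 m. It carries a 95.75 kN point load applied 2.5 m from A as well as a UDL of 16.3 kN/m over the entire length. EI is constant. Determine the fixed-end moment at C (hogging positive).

Take the two fixed-end moments M_A, M_C as redundants; the released structure is the simple span AC.
End rotations of the released simple span under the applied load (×1/EI):
  at A: point load 95.75 at a = 2.5: Pab(L + b)/(6LEI) = 523.6/EI
  at C: point load 95.75 at a = 2.5: Pab(L + a)/(6LEI) = 374/EI
  at A: UDL 16.3: wL³/(24EI) = 679.2/EI
  at C: UDL 16.3: wL³/(24EI) = 679.2/EI
  θ_A0 = 1203/EI,  θ_C0 = 1053/EI
Flexibility coefficients: a unit moment at one end gives L/(3EI) there and L/(6EI) at the far end, so f₁₁ = f₂₂ = 3.333/EI and f₁₂ = f₂₁ = 1.667/EI.
Compatibility — zero rotation at each built-in end:
  3.333 M_A + 1.667 M_C = 1203
  1.667 M_A + 3.333 M_C = 1053
Solving the pair gives M_A = 270.5 kN·m and M_C = 180.7 kN·m (hogging).

M_C = 180.7 kN·m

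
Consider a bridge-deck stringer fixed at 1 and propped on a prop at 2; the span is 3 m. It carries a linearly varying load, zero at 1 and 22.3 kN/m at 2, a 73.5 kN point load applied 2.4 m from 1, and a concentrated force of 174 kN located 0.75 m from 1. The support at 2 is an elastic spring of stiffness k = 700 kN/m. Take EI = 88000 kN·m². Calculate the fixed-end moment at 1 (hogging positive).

M_1 = 356.7 kN·m

Take the reaction at 2 as the redundant and release it; the primary structure is a cantilever fixed at 1.
Free-end deflection of the primary structure under the applied loading (downward +):
  triangular load, peak 22.3 at the free end: 11w₀L⁴/(120EI) = 165.6/EI
  point load 73.5 at a = 2.4: Pa²(3L − a)/(6EI) = 465.7/EI
  point load 174 at a = 0.75: Pa²(3L − a)/(6EI) = 134.6/EI
  δ_0 = 765.9/EI
Tip deflection under a unit load at 2: L³/(3EI) = 9/EI.
With EI = 88000 kN·m²: δ_0 = 0.008703 m and δ_{22} = 0.000102 m/kN.
Compatibility — the spring shortens by R_2/k under the reaction it provides: δ_0 − R_2·δ_{22} = R_2/k. With 1/k = 0.001429 m/kN, R_2 = δ_0 / (δ_{22} + 1/k) = 0.008703 / (0.000102 + 0.001429) = 5.685 kN.
Moment equilibrium about 1: M_1 = Σ(load moments about 1) − R_2·L = 373.8 − 5.685×3 = 356.7 kN·m.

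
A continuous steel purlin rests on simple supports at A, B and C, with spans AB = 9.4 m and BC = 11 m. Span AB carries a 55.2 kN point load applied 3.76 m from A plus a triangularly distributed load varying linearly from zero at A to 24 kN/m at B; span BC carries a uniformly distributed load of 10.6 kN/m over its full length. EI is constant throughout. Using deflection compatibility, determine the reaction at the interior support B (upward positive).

R_B = 193.4 kN

Release continuity at B by inserting a hinge; the redundant is the internal moment M_B. The primary structure is two simply-supported spans AB and BC.
Rotations at B on the released spans (each span's end-slope, ×1/EI):
  span AB: point load 55.2 at a = 3.76: Pab(L + a)/(6LEI) = 273.1/EI
  span AB: triangular load, peak 24: w₀L³/(45EI) = 443/EI
  span BC: UDL 10.6: wL³/(24EI) = 587.9/EI
  relative rotation θ_0 = (716.1 + 587.9)/EI = 1304/EI
A unit hogging moment at B produces rotation L₁/(3EI) + L₂/(3EI) = 6.8/EI.
Slope continuity at B: θ_0 = M_B·6.8/EI, so M_B = 1304/6.8 = 191.8 kN·m (hogging).
Span AB, ΣM about A with M_B applied at B: R_B^{AB}·9.4 = 914.4 + 191.8, so R_B^{AB} = 117.7 kN and R_A = 168 − 117.7 = 50.32 kN.
Span BC, ΣM about C: R_B^{BC}·11 = 641.3 + 191.8, so R_B^{BC} = 75.73 kN and R_C = 116.6 − 75.73 = 40.87 kN.
R_B = 117.7 + 75.73 = 193.4 kN.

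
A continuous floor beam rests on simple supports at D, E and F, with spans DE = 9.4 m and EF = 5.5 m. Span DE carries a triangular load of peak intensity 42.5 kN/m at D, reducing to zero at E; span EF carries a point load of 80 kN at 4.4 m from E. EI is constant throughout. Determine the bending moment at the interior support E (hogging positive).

M_E = 153.8 kN·m

Release continuity at E by inserting a hinge; the redundant is the internal moment M_E. The primary structure is two simply-supported spans DE and EF.
Rotations at E on the released spans (each span's end-slope, ×1/EI):
  span DE: triangular load, peak 42.5: 7w₀L³/(360EI) = 686.4/EI
  span EF: point load 80 at a = 4.4: Pab(L + b)/(6LEI) = 77.44/EI
  relative rotation θ_0 = (686.4 + 77.44)/EI = 763.8/EI
A unit hogging moment at E produces rotation L₁/(3EI) + L₂/(3EI) = 4.967/EI.
Compatibility: M_E·(L₁+L₂)/(3EI) = θ_0, giving M_E = 153.8 kN·m (hogging).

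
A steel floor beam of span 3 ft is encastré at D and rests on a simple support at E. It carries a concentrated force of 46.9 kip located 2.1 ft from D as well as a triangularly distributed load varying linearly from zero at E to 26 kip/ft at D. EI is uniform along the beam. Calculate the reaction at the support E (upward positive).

Remove the prop at E; the released (primary) structure is a cantilever built in at D.
Primary-structure tip deflection at E by superposition:
  point load 46.9 at a = 2.1: Pa²(3L − a)/(6EI) = 237.9/EI
  triangular load, peak 26 at the fixed end: w₀L⁴/(30EI) = 70.2/EI
  δ_0 = 308.1/EI
Tip deflection under a unit load at E: L³/(3EI) = 9/EI.
Compatibility at E: δ_0 − R_E·δ_{EE} = 0, so R_E = 308.1/9 = 34.23 kip.

R_E = 34.23 kip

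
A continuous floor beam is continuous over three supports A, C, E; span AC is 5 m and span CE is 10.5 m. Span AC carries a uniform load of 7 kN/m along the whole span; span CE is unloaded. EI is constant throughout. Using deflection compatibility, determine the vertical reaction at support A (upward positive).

R_A = 16.09 kN

Take M_C as the redundant. Released structure: two simple spans AC and CE with a hinge at C.
Rotations at C on the released spans (each span's end-slope, ×1/EI):
  span AC: UDL 7: wL³/(24EI) = 36.46/EI
  relative rotation θ_0 = (36.46 + 0)/EI = 36.46/EI
A unit hogging moment at C produces rotation L₁/(3EI) + L₂/(3EI) = 5.167/EI.
Slope continuity at C: θ_0 = M_C·5.167/EI, so M_C = 36.46/5.167 = 7.056 kN·m (hogging).
Span AC, ΣM about A with M_C applied at C: R_C^{AC}·5 = 87.5 + 7.056, so R_C^{AC} = 18.91 kN and R_A = 35 − 18.91 = 16.09 kN.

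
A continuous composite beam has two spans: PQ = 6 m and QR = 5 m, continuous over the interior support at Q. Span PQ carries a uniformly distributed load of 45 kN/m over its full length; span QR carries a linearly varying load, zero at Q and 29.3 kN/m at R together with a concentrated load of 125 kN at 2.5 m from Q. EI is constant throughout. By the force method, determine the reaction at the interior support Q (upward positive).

R_Q = 289.1 kN

Release continuity at Q by inserting a hinge; the redundant is the internal moment M_Q. The primary structure is two simply-supported spans PQ and QR.
Discontinuity in slope at Q on the released structure — sum the simple-span end rotations:
  span PQ: UDL 45: wL³/(24EI) = 405/EI
  span QR: triangular load, peak 29.3: 7w₀L³/(360EI) = 71.22/EI
  span QR: point load 125 at a = 2.5: Pab(L + b)/(6LEI) = 195.3/EI
  relative rotation θ_0 = (405 + 266.5)/EI = 671.5/EI
A unit hogging moment at Q produces rotation L₁/(3EI) + L₂/(3EI) = 3.667/EI.
Slope continuity at Q: θ_0 = M_Q·3.667/EI, so M_Q = 671.5/3.667 = 183.1 kN·m (hogging).
Span PQ, ΣM about P with M_Q applied at Q: R_Q^{PQ}·6 = 810 + 183.1, so R_Q^{PQ} = 165.5 kN and R_P = 270 − 165.5 = 104.5 kN.
Span QR, ΣM about R: R_Q^{QR}·5 = 434.6 + 183.1, so R_Q^{QR} = 123.5 kN and R_R = 198.2 − 123.5 = 74.7 kN.
R_Q = 165.5 + 123.5 = 289.1 kN.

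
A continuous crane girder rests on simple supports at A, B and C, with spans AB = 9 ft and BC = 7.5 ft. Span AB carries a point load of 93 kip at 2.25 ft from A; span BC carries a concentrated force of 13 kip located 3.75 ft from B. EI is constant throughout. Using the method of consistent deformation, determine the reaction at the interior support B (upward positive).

R_B = 44.86 kip

Release continuity at B by inserting a hinge; the redundant is the internal moment M_B. The primary structure is two simply-supported spans AB and BC.
End slopes at the hinge B, treating each span as simply supported:
  span AB: point load 93 at a = 2.25: Pab(L + a)/(6LEI) = 294.3/EI
  span BC: point load 13 at a = 3.75: Pab(L + b)/(6LEI) = 45.7/EI
  relative rotation θ_0 = (294.3 + 45.7)/EI = 340/EI
A unit hogging moment at B produces rotation L₁/(3EI) + L₂/(3EI) = 5.5/EI.
Compatibility: M_B·(L₁+L₂)/(3EI) = θ_0, giving M_B = 61.81 kip·ft (hogging).
Span AB, ΣM about A with M_B applied at B: R_B^{AB}·9 = 209.2 + 61.81, so R_B^{AB} = 30.12 kip and R_A = 93 − 30.12 = 62.88 kip.
Span BC, ΣM about C: R_B^{BC}·7.5 = 48.75 + 61.81, so R_B^{BC} = 14.74 kip and R_C = 13 − 14.74 = -1.741 kip.
R_B = 30.12 + 14.74 = 44.86 kip.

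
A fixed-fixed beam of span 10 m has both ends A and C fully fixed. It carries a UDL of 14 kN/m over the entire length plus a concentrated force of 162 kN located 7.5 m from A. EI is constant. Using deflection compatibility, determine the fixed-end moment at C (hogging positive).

M_C = 344.5 kN·m

Take the two fixed-end moments M_A, M_C as redundants; the released structure is the simple span AC.
Simple-span end rotations at A and C under the given loads:
  at A: UDL 14: wL³/(24EI) = 583.3/EI
  at C: UDL 14: wL³/(24EI) = 583.3/EI
  at A: point load 162 at a = 7.5: Pab(L + b)/(6LEI) = 632.8/EI
  at C: point load 162 at a = 7.5: Pab(L + a)/(6LEI) = 885.9/EI
  θ_A0 = 1216/EI,  θ_C0 = 1469/EI
Flexibility coefficients: a unit moment at one end gives L/(3EI) there and L/(6EI) at the far end, so f₁₁ = f₂₂ = 3.333/EI and f₁₂ = f₂₁ = 1.667/EI.
Compatibility — zero rotation at each built-in end:
  3.333 M_A + 1.667 M_C = 1216
  1.667 M_A + 3.333 M_C = 1469
Solving the pair gives M_A = 192.6 kN·m and M_C = 344.5 kN·m (hogging).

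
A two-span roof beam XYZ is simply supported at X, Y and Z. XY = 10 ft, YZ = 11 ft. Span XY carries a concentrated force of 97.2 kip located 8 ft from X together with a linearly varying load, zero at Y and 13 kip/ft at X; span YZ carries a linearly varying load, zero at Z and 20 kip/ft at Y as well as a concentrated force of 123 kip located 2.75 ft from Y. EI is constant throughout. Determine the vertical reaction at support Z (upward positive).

R_Z = 39.82 kip

Take M_Y as the redundant. Released structure: two simple spans XY and YZ with a hinge at Y.
Discontinuity in slope at Y on the released structure — sum the simple-span end rotations:
  span XY: point load 97.2 at a = 8: Pab(L + a)/(6LEI) = 466.6/EI
  span XY: triangular load, peak 13: 7w₀L³/(360EI) = 252.8/EI
  span YZ: triangular load, peak 20: w₀L³/(45EI) = 591.6/EI
  span YZ: point load 123 at a = 2.75: Pab(L + b)/(6LEI) = 813.9/EI
  relative rotation θ_0 = (719.3 + 1405)/EI = 2125/EI
A unit hogging moment at Y produces rotation L₁/(3EI) + L₂/(3EI) = 7/EI.
Compatibility: M_Y·(L₁+L₂)/(3EI) = θ_0, giving M_Y = 303.5 kip·ft (hogging).
Span YZ, ΣM about Z: R_Y^{YZ}·11 = 1821 + 303.5, so R_Y^{YZ} = 193.2 kip and R_Z = 233 − 193.2 = 39.82 kip.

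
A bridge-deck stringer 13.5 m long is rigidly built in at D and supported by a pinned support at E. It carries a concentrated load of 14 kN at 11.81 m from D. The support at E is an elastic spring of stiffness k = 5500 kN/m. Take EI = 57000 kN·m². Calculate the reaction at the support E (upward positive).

Take the reaction at E as the redundant and release it; the primary structure is a cantilever fixed at D.
Downward deflection at the released point E due to the loads:
  point load 14 at a = 11.81: Pa²(3L − a)/(6EI) = 9337/EI
Tip deflection under a unit load at E: L³/(3EI) = 820.1/EI.
With EI = 57000 kN·m²: δ_0 = 0.16381 m and δ_{EE} = 0.014388 m/kN.
Compatibility — the spring shortens by R_E/k under the reaction it provides: δ_0 − R_E·δ_{EE} = R_E/k. With 1/k = 0.000182 m/kN, R_E = δ_0 / (δ_{EE} + 1/k) = 0.16381 / (0.014388 + 0.000182) = 11.24 kN.

R_E = 11.24 kN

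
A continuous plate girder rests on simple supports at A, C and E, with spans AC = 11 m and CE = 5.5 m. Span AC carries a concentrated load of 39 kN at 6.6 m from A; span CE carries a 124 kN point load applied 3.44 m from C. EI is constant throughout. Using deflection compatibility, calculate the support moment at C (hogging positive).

M_C = 91.51 kN·m

Insert a hinge at C; M_C is the redundant, and each span becomes simply supported.
Discontinuity in slope at C on the released structure — sum the simple-span end rotations:
  span AC: point load 39 at a = 6.6: Pab(L + a)/(6LEI) = 302/EI
  span CE: point load 124 at a = 3.44: Pab(L + b)/(6LEI) = 201.3/EI
  relative rotation θ_0 = (302 + 201.3)/EI = 503.3/EI
A unit hogging moment at C produces rotation L₁/(3EI) + L₂/(3EI) = 5.5/EI.
Compatibility: M_C·(L₁+L₂)/(3EI) = θ_0, giving M_C = 91.51 kN·m (hogging).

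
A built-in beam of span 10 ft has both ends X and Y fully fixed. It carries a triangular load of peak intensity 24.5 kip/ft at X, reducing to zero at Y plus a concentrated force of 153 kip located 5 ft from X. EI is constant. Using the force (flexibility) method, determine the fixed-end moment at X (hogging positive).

M_X = 313.8 kip·ft

Release both end moments; the primary structure is a simply-supported span XY with redundants M_X and M_Y.
Simple-span end rotations at X and Y under the given loads:
  at X: triangular load, peak 24.5: w₀L³/(45EI) = 544.4/EI
  at Y: triangular load, peak 24.5: 7w₀L³/(360EI) = 476.4/EI
  at X: point load 153 at a = 5: Pab(L + b)/(6LEI) = 956.2/EI
  at Y: point load 153 at a = 5: Pab(L + a)/(6LEI) = 956.2/EI
  θ_X0 = 1501/EI,  θ_Y0 = 1433/EI
Flexibility coefficients: a unit moment at one end gives L/(3EI) there and L/(6EI) at the far end, so f₁₁ = f₂₂ = 3.333/EI and f₁₂ = f₂₁ = 1.667/EI.
Compatibility — zero rotation at each built-in end:
  3.333 M_X + 1.667 M_Y = 1501
  1.667 M_X + 3.333 M_Y = 1433
Solving the pair gives M_X = 313.8 kip·ft and M_Y = 272.9 kip·ft (hogging).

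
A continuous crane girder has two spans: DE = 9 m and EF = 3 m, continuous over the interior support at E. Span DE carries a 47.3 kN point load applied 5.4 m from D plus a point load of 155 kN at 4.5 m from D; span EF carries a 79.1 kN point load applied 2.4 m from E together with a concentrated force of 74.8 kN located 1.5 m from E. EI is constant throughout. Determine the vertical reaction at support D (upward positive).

Take M_E as the redundant. Released structure: two simple spans DE and EF with a hinge at E.
End slopes at the hinge E, treating each span as simply supported:
  span DE: point load 47.3 at a = 5.4: Pab(L + a)/(6LEI) = 245.2/EI
  span DE: point load 155 at a = 4.5: Pab(L + a)/(6LEI) = 784.7/EI
  span EF: point load 79.1 at a = 2.4: Pab(L + b)/(6LEI) = 22.78/EI
  span EF: point load 74.8 at a = 1.5: Pab(L + b)/(6LEI) = 42.08/EI
  relative rotation θ_0 = (1030 + 64.86)/EI = 1095/EI
A unit hogging moment at E produces rotation L₁/(3EI) + L₂/(3EI) = 4/EI.
Compatibility: M_E·(L₁+L₂)/(3EI) = θ_0, giving M_E = 273.7 kN·m (hogging).
Span DE, ΣM about D with M_E applied at E: R_E^{DE}·9 = 952.9 + 273.7, so R_E^{DE} = 136.3 kN and R_D = 202.3 − 136.3 = 66.01 kN.

R_D = 66.01 kN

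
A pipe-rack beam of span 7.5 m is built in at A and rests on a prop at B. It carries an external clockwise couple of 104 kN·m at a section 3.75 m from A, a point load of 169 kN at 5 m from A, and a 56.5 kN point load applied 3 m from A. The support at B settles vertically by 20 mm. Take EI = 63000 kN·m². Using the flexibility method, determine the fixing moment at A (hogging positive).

Take the reaction at B as the redundant and release it; the primary structure is a cantilever fixed at A.
Downward deflection at the released point B due to the loads:
  clockwise couple 104 at a = 3.75: M₀a(2L − a)/(2EI) = 2194/EI
  point load 169 at a = 5: Pa²(3L − a)/(6EI) = 12323/EI
  point load 56.5 at a = 3: Pa²(3L − a)/(6EI) = 1653/EI
  δ_0 = 16169/EI
Flexibility coefficient — unit upward force at B: δ_{BB} = L³/(3EI) = 140.6/EI.
With EI = 63000 kN·m²: δ_0 = 0.25666 m and δ_{BB} = 0.002232 m/kN.
Compatibility — the beam at B must follow the support down by 0.02 m: δ_0 − R_B·δ_{BB} = 0.02, so R_B = (0.25666 − 0.02)/0.002232 = 106 kN.
Moment equilibrium about A: M_A = Σ(load moments about A) − R_B·L = 1118 − 106×7.5 = 323.3 kN·m.

M_A = 323.3 kN·m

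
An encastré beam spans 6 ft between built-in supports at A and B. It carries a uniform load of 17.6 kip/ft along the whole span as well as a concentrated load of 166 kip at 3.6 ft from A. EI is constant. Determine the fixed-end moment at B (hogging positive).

M_B = 196.2 kip·ft

Take the two fixed-end moments M_A, M_B as redundants; the released structure is the simple span AB.
Simple-span end rotations at A and B under the given loads:
  at A: UDL 17.6: wL³/(24EI) = 158.4/EI
  at B: UDL 17.6: wL³/(24EI) = 158.4/EI
  at A: point load 166 at a = 3.6: Pab(L + b)/(6LEI) = 334.7/EI
  at B: point load 166 at a = 3.6: Pab(L + a)/(6LEI) = 382.5/EI
  θ_A0 = 493.1/EI,  θ_B0 = 540.9/EI
Flexibility coefficients: a unit moment at one end gives L/(3EI) there and L/(6EI) at the far end, so f₁₁ = f₂₂ = 2/EI and f₁₂ = f₂₁ = 1/EI.
Compatibility — zero rotation at each built-in end:
  2 M_A + 1 M_B = 493.1
  1 M_A + 2 M_B = 540.9
Solving the pair gives M_A = 148.4 kip·ft and M_B = 196.2 kip·ft (hogging).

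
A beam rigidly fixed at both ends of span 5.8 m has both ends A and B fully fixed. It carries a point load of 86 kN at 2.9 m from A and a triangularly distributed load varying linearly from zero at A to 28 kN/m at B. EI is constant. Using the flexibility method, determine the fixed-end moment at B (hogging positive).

M_B = 109.4 kN·m

Take the two fixed-end moments M_A, M_B as redundants; the released structure is the simple span AB.
End rotations of the released simple span under the applied load (×1/EI):
  at A: point load 86 at a = 2.9: Pab(L + b)/(6LEI) = 180.8/EI
  at B: point load 86 at a = 2.9: Pab(L + a)/(6LEI) = 180.8/EI
  at A: triangular load, peak 28: 7w₀L³/(360EI) = 106.2/EI
  at B: triangular load, peak 28: w₀L³/(45EI) = 121.4/EI
  θ_A0 = 287/EI,  θ_B0 = 302.2/EI
Flexibility coefficients: a unit moment at one end gives L/(3EI) there and L/(6EI) at the far end, so f₁₁ = f₂₂ = 1.933/EI and f₁₂ = f₂₁ = 0.9667/EI.
Compatibility — zero rotation at each built-in end:
  1.933 M_A + 0.9667 M_B = 287
  0.9667 M_A + 1.933 M_B = 302.2
Solving the pair gives M_A = 93.75 kN·m and M_B = 109.4 kN·m (hogging).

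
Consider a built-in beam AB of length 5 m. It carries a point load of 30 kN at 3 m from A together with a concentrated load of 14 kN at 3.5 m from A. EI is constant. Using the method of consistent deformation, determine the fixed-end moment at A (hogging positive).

Take the two fixed-end moments M_A, M_B as redundants; the released structure is the simple span AB.
Simple-span end rotations at A and B under the given loads:
  at A: point load 30 at a = 3: Pab(L + b)/(6LEI) = 42/EI
  at B: point load 30 at a = 3: Pab(L + a)/(6LEI) = 48/EI
  at A: point load 14 at a = 3.5: Pab(L + b)/(6LEI) = 15.93/EI
  at B: point load 14 at a = 3.5: Pab(L + a)/(6LEI) = 20.82/EI
  θ_A0 = 57.92/EI,  θ_B0 = 68.83/EI
Flexibility coefficients: a unit moment at one end gives L/(3EI) there and L/(6EI) at the far end, so f₁₁ = f₂₂ = 1.667/EI and f₁₂ = f₂₁ = 0.8333/EI.
Compatibility — zero rotation at each built-in end:
  1.667 M_A + 0.8333 M_B = 57.92
  0.8333 M_A + 1.667 M_B = 68.83
Solving the pair gives M_A = 18.81 kN·m and M_B = 31.89 kN·m (hogging).

M_A = 18.81 kN·m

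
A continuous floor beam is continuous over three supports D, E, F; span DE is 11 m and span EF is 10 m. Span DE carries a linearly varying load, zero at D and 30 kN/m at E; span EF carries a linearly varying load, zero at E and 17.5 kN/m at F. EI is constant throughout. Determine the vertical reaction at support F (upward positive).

Take M_E as the redundant. Released structure: two simple spans DE and EF with a hinge at E.
End slopes at the hinge E, treating each span as simply supported:
  span DE: triangular load, peak 30: w₀L³/(45EI) = 887.3/EI
  span EF: triangular load, peak 17.5: 7w₀L³/(360EI) = 340.3/EI
  relative rotation θ_0 = (887.3 + 340.3)/EI = 1228/EI
A unit hogging moment at E produces rotation L₁/(3EI) + L₂/(3EI) = 7/EI.
Compatibility: M_E·(L₁+L₂)/(3EI) = θ_0, giving M_E = 175.4 kN·m (hogging).
Span EF, ΣM about F: R_E^{EF}·10 = 291.7 + 175.4, so R_E^{EF} = 46.7 kN and R_F = 87.5 − 46.7 = 40.8 kN.

R_F = 40.8 kN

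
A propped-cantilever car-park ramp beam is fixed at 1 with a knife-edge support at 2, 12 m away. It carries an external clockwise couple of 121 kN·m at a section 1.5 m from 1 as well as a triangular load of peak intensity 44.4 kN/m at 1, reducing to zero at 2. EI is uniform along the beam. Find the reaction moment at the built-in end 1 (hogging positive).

Choose R_2 as the redundant. The primary structure is the cantilever fixed at 1.
Primary-structure tip deflection at 2 by superposition:
  clockwise couple 121 at a = 1.5: M₀a(2L − a)/(2EI) = 2042/EI
  triangular load, peak 44.4 at the fixed end: w₀L⁴/(30EI) = 30689/EI
  δ_0 = 32731/EI
Flexibility coefficient — unit upward force at 2: δ_{22} = L³/(3EI) = 576/EI.
Compatibility at 2: δ_0 − R_2·δ_{22} = 0, so R_2 = 32731/576 = 56.82 kN.
Moment equilibrium about 1: M_1 = Σ(load moments about 1) − R_2·L = 1187 − 56.82×12 = 504.7 kN·m.

M_1 = 504.7 kN·m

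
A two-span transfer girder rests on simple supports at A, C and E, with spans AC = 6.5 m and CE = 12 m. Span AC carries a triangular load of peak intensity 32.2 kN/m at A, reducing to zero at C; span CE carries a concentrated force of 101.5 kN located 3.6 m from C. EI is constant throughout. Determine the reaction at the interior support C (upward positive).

R_C = 146 kN

Take M_C as the redundant. Released structure: two simple spans AC and CE with a hinge at C.
Rotations at C on the released spans (each span's end-slope, ×1/EI):
  span AC: triangular load, peak 32.2: 7w₀L³/(360EI) = 171.9/EI
  span CE: point load 101.5 at a = 3.6: Pab(L + b)/(6LEI) = 869.7/EI
  relative rotation θ_0 = (171.9 + 869.7)/EI = 1042/EI
A unit hogging moment at C produces rotation L₁/(3EI) + L₂/(3EI) = 6.167/EI.
Compatibility: M_C·(L₁+L₂)/(3EI) = θ_0, giving M_C = 168.9 kN·m (hogging).
Span AC, ΣM about A with M_C applied at C: R_C^{AC}·6.5 = 226.7 + 168.9, so R_C^{AC} = 60.87 kN and R_A = 104.7 − 60.87 = 43.78 kN.
Span CE, ΣM about E: R_C^{CE}·12 = 852.6 + 168.9, so R_C^{CE} = 85.13 kN and R_E = 101.5 − 85.13 = 16.37 kN.
R_C = 60.87 + 85.13 = 146 kN.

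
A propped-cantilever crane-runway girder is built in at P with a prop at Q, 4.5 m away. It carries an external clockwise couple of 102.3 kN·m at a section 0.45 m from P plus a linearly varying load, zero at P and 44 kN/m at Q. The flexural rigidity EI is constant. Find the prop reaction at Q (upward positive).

Choose R_Q as the redundant. The primary structure is the cantilever fixed at P.
Downward deflection at the released point Q due to the loads:
  clockwise couple 102.3 at a = 0.45: M₀a(2L − a)/(2EI) = 196.8/EI
  triangular load, peak 44 at the free end: 11w₀L⁴/(120EI) = 1654/EI
  δ_0 = 1851/EI
Flexibility coefficient — unit upward force at Q: δ_{QQ} = L³/(3EI) = 30.38/EI.
The prop prevents deflection at Q: R_Q = δ_0/δ_{QQ} = 1851/30.38 = 60.93 kN.

R_Q = 60.93 kN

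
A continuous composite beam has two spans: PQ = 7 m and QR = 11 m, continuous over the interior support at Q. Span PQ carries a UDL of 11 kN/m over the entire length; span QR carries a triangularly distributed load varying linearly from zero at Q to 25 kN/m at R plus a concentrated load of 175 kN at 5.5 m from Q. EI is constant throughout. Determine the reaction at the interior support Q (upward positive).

R_Q = 254.7 kN

Insert a hinge at Q; M_Q is the redundant, and each span becomes simply supported.
Rotations at Q on the released spans (each span's end-slope, ×1/EI):
  span PQ: UDL 11: wL³/(24EI) = 157.2/EI
  span QR: triangular load, peak 25: 7w₀L³/(360EI) = 647/EI
  span QR: point load 175 at a = 5.5: Pab(L + b)/(6LEI) = 1323/EI
  relative rotation θ_0 = (157.2 + 1970)/EI = 2128/EI
A unit hogging moment at Q produces rotation L₁/(3EI) + L₂/(3EI) = 6/EI.
Compatibility: M_Q·(L₁+L₂)/(3EI) = θ_0, giving M_Q = 354.6 kN·m (hogging).
Span PQ, ΣM about P with M_Q applied at Q: R_Q^{PQ}·7 = 269.5 + 354.6, so R_Q^{PQ} = 89.16 kN and R_P = 77 − 89.16 = -12.16 kN.
Span QR, ΣM about R: R_Q^{QR}·11 = 1467 + 354.6, so R_Q^{QR} = 165.6 kN and R_R = 312.5 − 165.6 = 146.9 kN.
R_Q = 89.16 + 165.6 = 254.7 kN.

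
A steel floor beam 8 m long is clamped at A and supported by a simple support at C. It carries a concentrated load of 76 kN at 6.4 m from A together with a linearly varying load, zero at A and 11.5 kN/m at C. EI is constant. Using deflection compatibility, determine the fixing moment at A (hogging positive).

M_A = 101.3 kN·m

Remove the prop at C; the released (primary) structure is a cantilever built in at A.
Primary-structure tip deflection at C by superposition:
  point load 76 at a = 6.4: Pa²(3L − a)/(6EI) = 9131/EI
  triangular load, peak 11.5 at the free end: 11w₀L⁴/(120EI) = 4318/EI
  δ_0 = 13449/EI
Flexibility coefficient — unit upward force at C: δ_{CC} = L³/(3EI) = 170.7/EI.
Compatibility at C: δ_0 − R_C·δ_{CC} = 0, so R_C = 13449/170.7 = 78.8 kN.
Moment equilibrium about A: M_A = Σ(load moments about A) − R_C·L = 731.7 − 78.8×8 = 101.3 kN·m.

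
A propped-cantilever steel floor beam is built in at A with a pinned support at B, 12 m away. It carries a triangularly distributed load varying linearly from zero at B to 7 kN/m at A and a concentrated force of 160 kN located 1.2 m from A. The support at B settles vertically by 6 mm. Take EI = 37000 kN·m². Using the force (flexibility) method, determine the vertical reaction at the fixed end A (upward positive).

R_A = 191.7 kN

Choose R_B as the redundant. The primary structure is the cantilever fixed at A.
Downward deflection at the released point B due to the loads:
  triangular load, peak 7 at the fixed end: w₀L⁴/(30EI) = 4838/EI
  point load 160 at a = 1.2: Pa²(3L − a)/(6EI) = 1336/EI
  δ_0 = 6175/EI
Flexibility coefficient — unit upward force at B: δ_{BB} = L³/(3EI) = 576/EI.
With EI = 37000 kN·m²: δ_0 = 0.16688 m and δ_{BB} = 0.015568 m/kN.
Compatibility — the beam at B must follow the support down by 0.006 m: δ_0 − R_B·δ_{BB} = 0.006, so R_B = (0.16688 − 0.006)/0.015568 = 10.33 kN.
Vertical equilibrium: R_A = ΣP − R_B = 202 − 10.33 = 191.7 kN.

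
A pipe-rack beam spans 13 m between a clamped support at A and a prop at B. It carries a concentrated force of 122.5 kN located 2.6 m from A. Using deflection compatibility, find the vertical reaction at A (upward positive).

Remove the prop at B; the released (primary) structure is a cantilever built in at A.
Primary-structure tip deflection at B by superposition:
  point load 122.5 at a = 2.6: Pa²(3L − a)/(6EI) = 5024/EI
Tip deflection under a unit load at B: L³/(3EI) = 732.3/EI.
Compatibility at B: δ_0 − R_B·δ_{BB} = 0, so R_B = 5024/732.3 = 6.86 kN.
Vertical equilibrium: R_A = ΣP − R_B = 122.5 − 6.86 = 115.6 kN.

R_A = 115.6 kN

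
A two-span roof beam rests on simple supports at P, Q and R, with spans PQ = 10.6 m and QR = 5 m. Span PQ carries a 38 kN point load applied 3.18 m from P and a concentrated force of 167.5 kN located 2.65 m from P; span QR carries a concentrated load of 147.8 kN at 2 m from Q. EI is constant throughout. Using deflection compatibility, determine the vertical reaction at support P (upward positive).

Release continuity at Q by inserting a hinge; the redundant is the internal moment M_Q. The primary structure is two simply-supported spans PQ and QR.
Rotations at Q on the released spans (each span's end-slope, ×1/EI):
  span PQ: point load 38 at a = 3.18: Pab(L + a)/(6LEI) = 194.3/EI
  span PQ: point load 167.5 at a = 2.65: Pab(L + a)/(6LEI) = 735.2/EI
  span QR: point load 147.8 at a = 2: Pab(L + b)/(6LEI) = 236.5/EI
  relative rotation θ_0 = (929.4 + 236.5)/EI = 1166/EI
A unit hogging moment at Q produces rotation L₁/(3EI) + L₂/(3EI) = 5.2/EI.
Slope continuity at Q: θ_0 = M_Q·5.2/EI, so M_Q = 1166/5.2 = 224.2 kN·m (hogging).
Span PQ, ΣM about P with M_Q applied at Q: R_Q^{PQ}·10.6 = 564.7 + 224.2, so R_Q^{PQ} = 74.43 kN and R_P = 205.5 − 74.43 = 131.1 kN.

R_P = 131.1 kN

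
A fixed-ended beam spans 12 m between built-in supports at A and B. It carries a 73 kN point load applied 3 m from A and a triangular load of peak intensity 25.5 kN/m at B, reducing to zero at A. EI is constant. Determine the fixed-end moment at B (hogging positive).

Release both end moments; the primary structure is a simply-supported span AB with redundants M_A and M_B.
End rotations of the released simple span under the applied load (×1/EI):
  at A: point load 73 at a = 3: Pab(L + b)/(6LEI) = 574.9/EI
  at B: point load 73 at a = 3: Pab(L + a)/(6LEI) = 410.6/EI
  at A: triangular load, peak 25.5: 7w₀L³/(360EI) = 856.8/EI
  at B: triangular load, peak 25.5: w₀L³/(45EI) = 979.2/EI
  θ_A0 = 1432/EI,  θ_B0 = 1390/EI
Flexibility coefficients: a unit moment at one end gives L/(3EI) there and L/(6EI) at the far end, so f₁₁ = f₂₂ = 4/EI and f₁₂ = f₂₁ = 2/EI.
Compatibility — zero rotation at each built-in end:
  4 M_A + 2 M_B = 1432
  2 M_A + 4 M_B = 1390
Solving the pair gives M_A = 245.6 kN·m and M_B = 224.7 kN·m (hogging).

M_B = 224.7 kN·m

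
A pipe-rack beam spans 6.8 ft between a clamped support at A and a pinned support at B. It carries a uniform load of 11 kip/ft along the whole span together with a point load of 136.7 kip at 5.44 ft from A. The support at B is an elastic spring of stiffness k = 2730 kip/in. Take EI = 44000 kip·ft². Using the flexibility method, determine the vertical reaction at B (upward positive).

R_B = 122.7 kip

Choose R_B as the redundant. The primary structure is the cantilever fixed at A.
Deflection at B on the released cantilever, summing each load's contribution:
  UDL 11: wL⁴/(8EI) = 2940/EI
  point load 136.7 at a = 5.44: Pa²(3L − a)/(6EI) = 10087/EI
  δ_0 = 13027/EI
Tip deflection under a unit load at B: L³/(3EI) = 104.8/EI.
With EI = 44000 kip·ft²: δ_0 = 0.29606 ft and δ_{BB} = 0.002382 ft/kip.
Compatibility — the spring shortens by R_B/k under the reaction it provides: δ_0 − R_B·δ_{BB} = R_B/k. With 1/k = 1/(2730×12) ft/kip = 0.000031 ft/kip, R_B = δ_0 / (δ_{BB} + 1/k) = 0.29606 / (0.002382 + 0.000031) = 122.7 kip.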